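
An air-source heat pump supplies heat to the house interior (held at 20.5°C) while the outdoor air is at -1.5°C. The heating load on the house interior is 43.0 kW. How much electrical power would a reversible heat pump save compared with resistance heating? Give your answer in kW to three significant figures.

In absolute terms T_C = 271.65 K and T_H = 293.65 K, so ΔT = 22.00 K.
COP_Carnot = T_H/ΔT = 293.65/22.00 = 13.35.
Resistance heating needs Ẇ_res = Q̇_H = 43.00 kW; the reversible heat pump needs only Ẇ_hp = Q̇_H/COP = 3.222 kW.
Saving = 43.00 − 3.222 = 39.78 kW.

39.8 kW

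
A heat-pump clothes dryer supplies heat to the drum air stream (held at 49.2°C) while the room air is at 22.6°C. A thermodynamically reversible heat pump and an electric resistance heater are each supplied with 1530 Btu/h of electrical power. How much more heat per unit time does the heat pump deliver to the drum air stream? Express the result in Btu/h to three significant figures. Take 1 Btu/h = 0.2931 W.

In absolute terms T_C = 295.75 K and T_H = 322.35 K, so ΔT = 26.60 K.
COP_Carnot = T_H/ΔT = 322.35/26.60 = 12.12.
The heat pump delivers Q̇_H = COP × Ẇ = 18540 Btu/h; the resistance heater delivers Ẇ = 1530 Btu/h.
Extra = (COP − 1)·Ẇ = 17010 Btu/h.

17000 Btu/h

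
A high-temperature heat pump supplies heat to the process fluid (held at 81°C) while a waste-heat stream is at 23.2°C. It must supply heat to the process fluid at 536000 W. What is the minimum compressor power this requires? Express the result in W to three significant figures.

87500 W

In absolute terms T_C = 296.35 K and T_H = 354.15 K, so ΔT = 57.80 K.
COP_Carnot = T_H/ΔT = 354.15/57.80 = 6.127.
Ẇ_min = Q̇/COP_Carnot = 536000/6.127 = 87480 W.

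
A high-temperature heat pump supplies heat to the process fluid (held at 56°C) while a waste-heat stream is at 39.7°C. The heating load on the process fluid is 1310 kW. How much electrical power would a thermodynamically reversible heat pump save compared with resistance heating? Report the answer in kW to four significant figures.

In absolute terms T_C = 312.85 K and T_H = 329.15 K, so ΔT = 16.30 K.
COP_Carnot = T_H/ΔT = 329.15/16.30 = 20.19.
Resistance heating needs Ẇ_res = Q̇_H = 1310 kW; the reversible heat pump needs only Ẇ_hp = Q̇_H/COP = 64.87 kW.
Saving = 1310 − 64.87 = 1245 kW.

1245 kW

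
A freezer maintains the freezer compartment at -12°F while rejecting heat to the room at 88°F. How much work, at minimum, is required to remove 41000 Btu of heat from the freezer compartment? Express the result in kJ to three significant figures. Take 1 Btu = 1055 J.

9660 kJ

In absolute terms T_C = 248.71 K and T_H = 304.26 K, so ΔT = 55.56 K.
The reversible limit is COP_R = T_C/ΔT = 4.477, so W_min = Q_C/COP = Q_C·ΔT/T_C.
W_min = 41000 × 55.56/248.71 = 9159 Btu = 9662 kJ.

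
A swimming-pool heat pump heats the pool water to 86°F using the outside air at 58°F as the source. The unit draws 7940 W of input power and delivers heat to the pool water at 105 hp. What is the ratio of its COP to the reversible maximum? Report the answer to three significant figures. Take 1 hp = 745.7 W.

Converting, Q̇_H = 105.0 hp = 78300 W, so COP_actual = Q̇_H/Ẇ = 78300/7940 = 9.861.
In absolute terms T_C = 287.59 K and T_H = 303.15 K, so ΔT = 15.56 K.
COP_Carnot = T_H/ΔT = 303.15/15.56 = 19.49.
η_II = COP_actual/COP_Carnot = 9.861/19.49 = 0.5060.

0.506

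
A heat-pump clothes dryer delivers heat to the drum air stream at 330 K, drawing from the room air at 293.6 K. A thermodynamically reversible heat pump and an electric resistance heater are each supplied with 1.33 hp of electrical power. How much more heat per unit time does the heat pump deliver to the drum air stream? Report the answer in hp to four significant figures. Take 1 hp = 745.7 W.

The reservoir spacing is ΔT = 330 − 293.6 = 36.40 K.
COP_Carnot = T_H/ΔT = 330.00/36.40 = 9.066.
The heat pump delivers Q̇_H = COP × Ẇ = 12.06 hp; the resistance heater delivers Ẇ = 1.330 hp.
Extra = (COP − 1)·Ẇ = 10.73 hp.

10.73 hp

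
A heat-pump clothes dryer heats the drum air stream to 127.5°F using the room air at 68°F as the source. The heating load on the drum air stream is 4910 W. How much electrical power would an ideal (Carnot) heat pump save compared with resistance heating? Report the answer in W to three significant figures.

4410 W

In absolute terms T_C = 293.15 K and T_H = 326.21 K, so ΔT = 33.06 K.
COP_Carnot = T_H/ΔT = 326.21/33.06 = 9.868.
Resistance heating needs Ẇ_res = Q̇_H = 4910 W; the reversible heat pump needs only Ẇ_hp = Q̇_H/COP = 497.5 W.
Saving = 4910 − 497.5 = 4412 W.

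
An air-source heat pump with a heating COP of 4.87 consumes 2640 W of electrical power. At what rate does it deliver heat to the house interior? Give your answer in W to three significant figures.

Q̇_H = COP_HP × Ẇ = 4.87 × 2640 = 12860 W.

12900 W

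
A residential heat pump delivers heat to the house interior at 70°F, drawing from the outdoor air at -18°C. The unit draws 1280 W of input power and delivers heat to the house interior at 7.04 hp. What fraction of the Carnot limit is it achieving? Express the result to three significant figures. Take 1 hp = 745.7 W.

0.545

Converting, Q̇_H = 7.040 hp = 5250 W, so COP_actual = Q̇_H/Ẇ = 5250/1280 = 4.101.
In absolute terms T_C = 255.15 K and T_H = 294.26 K, so ΔT = 39.11 K.
COP_Carnot = T_H/ΔT = 294.26/39.11 = 7.524.
η_II = COP_actual/COP_Carnot = 4.101/7.524 = 0.5451.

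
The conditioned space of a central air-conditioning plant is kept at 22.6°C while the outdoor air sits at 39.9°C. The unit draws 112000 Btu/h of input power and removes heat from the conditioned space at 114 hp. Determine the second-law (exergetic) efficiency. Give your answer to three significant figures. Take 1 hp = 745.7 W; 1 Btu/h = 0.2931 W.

Converting, Q̇_C = 114.0 hp = 290000 Btu/h, so COP_actual = Q̇_C/Ẇ = 290000/112000 = 2.590.
In absolute terms T_C = 295.75 K and T_H = 313.05 K, so ΔT = 17.30 K.
COP_Carnot = T_C/ΔT = 295.75/17.30 = 17.10.
η_II = COP_actual/COP_Carnot = 2.590/17.10 = 0.1515.

0.151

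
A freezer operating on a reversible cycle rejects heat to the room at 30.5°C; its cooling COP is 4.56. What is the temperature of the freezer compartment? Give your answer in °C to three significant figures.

For a Carnot refrigerator COP_R = T_C/(T_H − T_C), so T_C = COP·T_H/(1 + COP).
With T_H = 303.65 K, T_C = 4.56 × 303.65/5.560 = 249.04 K.
Converting, 249.04 K = -24.11°C.

-24.1 °C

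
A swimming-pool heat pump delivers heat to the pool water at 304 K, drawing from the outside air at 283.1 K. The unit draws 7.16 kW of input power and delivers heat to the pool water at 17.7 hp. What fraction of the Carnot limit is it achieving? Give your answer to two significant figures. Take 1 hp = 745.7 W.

0.13

Converting, Q̇_H = 17.70 hp = 13.20 kW, so COP_actual = Q̇_H/Ẇ = 13.20/7.160 = 1.843.
The reservoir spacing is ΔT = 304 − 283.1 = 20.90 K.
COP_Carnot = T_H/ΔT = 304.00/20.90 = 14.55.
η_II = COP_actual/COP_Carnot = 1.843/14.55 = 0.1267.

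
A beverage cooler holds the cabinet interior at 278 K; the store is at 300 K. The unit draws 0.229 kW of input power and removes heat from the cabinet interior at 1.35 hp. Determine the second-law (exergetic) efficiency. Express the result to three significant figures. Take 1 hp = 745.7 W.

Converting, Q̇_C = 1.350 hp = 1.007 kW, so COP_actual = Q̇_C/Ẇ = 1.007/0.2290 = 4.396.
The reservoir spacing is ΔT = 300 − 278 = 22.00 K.
COP_Carnot = T_C/ΔT = 278.00/22.00 = 12.64.
η_II = COP_actual/COP_Carnot = 4.396/12.64 = 0.3479.

0.348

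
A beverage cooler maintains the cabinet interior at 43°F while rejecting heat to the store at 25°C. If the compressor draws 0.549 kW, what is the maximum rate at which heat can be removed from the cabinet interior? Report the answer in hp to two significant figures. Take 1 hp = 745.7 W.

11 hp

In absolute terms T_C = 279.26 K and T_H = 298.15 K, so ΔT = 18.89 K.
COP_Carnot = T_C/ΔT = 279.26/18.89 = 14.78.
Q̇_max = COP_Carnot × Ẇ = 14.78 × 0.5490 kW = 8.117 kW = 10.88 hp.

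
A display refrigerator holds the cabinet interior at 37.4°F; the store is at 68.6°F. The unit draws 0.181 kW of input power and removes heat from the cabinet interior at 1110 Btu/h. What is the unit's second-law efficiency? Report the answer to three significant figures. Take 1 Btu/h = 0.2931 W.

0.113

Converting, Q̇_C = 1110 Btu/h = 0.3253 kW, so COP_actual = Q̇_C/Ẇ = 0.3253/0.1810 = 1.797.
In absolute terms T_C = 276.15 K and T_H = 293.48 K, so ΔT = 17.33 K.
COP_Carnot = T_C/ΔT = 276.15/17.33 = 15.93.
η_II = COP_actual/COP_Carnot = 1.797/15.93 = 0.1128.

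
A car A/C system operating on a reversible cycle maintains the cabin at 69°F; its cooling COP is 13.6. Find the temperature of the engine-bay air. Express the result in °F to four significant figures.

107.9 °F

COP_R = T_C/(T_H − T_C) gives T_H − T_C = T_C/COP.
With T_C = 293.71 K, T_H = 293.71 × (1 + 1/13.6) = 315.30 K.
Converting, 315.30 K = 107.87°F.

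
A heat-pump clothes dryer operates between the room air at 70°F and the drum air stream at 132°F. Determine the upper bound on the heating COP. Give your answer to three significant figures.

In absolute terms T_C = 294.26 K and T_H = 328.71 K, so ΔT = 34.44 K.
For a reversible cycle, COP_Carnot = T_H/ΔT = 328.71/34.44 = 9.543.

9.54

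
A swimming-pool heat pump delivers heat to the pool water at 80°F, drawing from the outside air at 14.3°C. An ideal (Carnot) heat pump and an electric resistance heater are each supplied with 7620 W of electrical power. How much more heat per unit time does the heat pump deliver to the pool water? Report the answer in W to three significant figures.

In absolute terms T_C = 287.45 K and T_H = 299.82 K, so ΔT = 12.37 K.
COP_Carnot = T_H/ΔT = 299.82/12.37 = 24.24.
The heat pump delivers Q̇_H = COP × Ẇ = 184700 W; the resistance heater delivers Ẇ = 7620 W.
Extra = (COP − 1)·Ẇ = 177100 W.

177000 W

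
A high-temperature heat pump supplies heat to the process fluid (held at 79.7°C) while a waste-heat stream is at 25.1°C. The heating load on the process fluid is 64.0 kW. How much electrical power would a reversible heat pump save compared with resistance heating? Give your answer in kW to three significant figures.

54.1 kW

In absolute terms T_C = 298.25 K and T_H = 352.85 K, so ΔT = 54.60 K.
COP_Carnot = T_H/ΔT = 352.85/54.60 = 6.462.
Resistance heating needs Ẇ_res = Q̇_H = 64.00 kW; the reversible heat pump needs only Ẇ_hp = Q̇_H/COP = 9.903 kW.
Saving = 64.00 − 9.903 = 54.10 kW.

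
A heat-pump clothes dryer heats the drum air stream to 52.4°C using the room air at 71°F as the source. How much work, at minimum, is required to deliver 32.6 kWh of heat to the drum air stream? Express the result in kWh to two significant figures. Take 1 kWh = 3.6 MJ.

In absolute terms T_C = 294.82 K and T_H = 325.55 K, so ΔT = 30.73 K.
The reversible limit is COP_HP = T_H/ΔT = 10.59, so W_min = Q_H/COP = Q_H·ΔT/T_H.
W_min = 32.60 × 30.73/325.55 = 3.078 kWh.

3.1 kWh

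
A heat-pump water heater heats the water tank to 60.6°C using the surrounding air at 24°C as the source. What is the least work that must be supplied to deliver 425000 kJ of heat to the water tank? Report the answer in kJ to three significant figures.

In absolute terms T_C = 297.15 K and T_H = 333.75 K, so ΔT = 36.60 K.
The reversible limit is COP_HP = T_H/ΔT = 9.119, so W_min = Q_H/COP = Q_H·ΔT/T_H.
W_min = 425000 × 36.60/333.75 = 46610 kJ.

46600 kJ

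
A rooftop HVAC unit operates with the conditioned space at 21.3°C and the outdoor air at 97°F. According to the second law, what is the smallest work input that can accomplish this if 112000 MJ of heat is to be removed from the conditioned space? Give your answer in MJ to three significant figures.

In absolute terms T_C = 294.45 K and T_H = 309.26 K, so ΔT = 14.81 K.
The reversible limit is COP_R = T_C/ΔT = 19.88, so W_min = Q_C/COP = Q_C·ΔT/T_C.
W_min = 112000 × 14.81/294.45 = 5634 MJ.

5630 MJ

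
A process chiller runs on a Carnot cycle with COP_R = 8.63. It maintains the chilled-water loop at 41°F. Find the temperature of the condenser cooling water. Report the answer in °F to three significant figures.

99.0 °F

COP_R = T_C/(T_H − T_C) gives T_H − T_C = T_C/COP.
With T_C = 278.15 K, T_H = 278.15 × (1 + 1/8.63) = 310.38 K.
Converting, 310.38 K = 99.02°F.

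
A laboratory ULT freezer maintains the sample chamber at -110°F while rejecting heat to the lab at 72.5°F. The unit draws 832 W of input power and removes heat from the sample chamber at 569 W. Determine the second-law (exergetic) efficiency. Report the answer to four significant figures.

COP_actual = Q̇_C/Ẇ = 569.0/832.0 = 0.6839.
In absolute terms T_C = 194.26 K and T_H = 295.65 K, so ΔT = 101.4 K.
COP_Carnot = T_C/ΔT = 194.26/101.4 = 1.916.
η_II = COP_actual/COP_Carnot = 0.6839/1.916 = 0.3569.

0.3569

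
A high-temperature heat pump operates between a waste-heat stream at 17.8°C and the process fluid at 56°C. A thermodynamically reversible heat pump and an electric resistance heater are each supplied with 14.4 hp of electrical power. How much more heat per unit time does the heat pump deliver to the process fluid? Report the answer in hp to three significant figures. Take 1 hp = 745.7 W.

In absolute terms T_C = 290.95 K and T_H = 329.15 K, so ΔT = 38.20 K.
COP_Carnot = T_H/ΔT = 329.15/38.20 = 8.616.
The heat pump delivers Q̇_H = COP × Ẇ = 124.1 hp; the resistance heater delivers Ẇ = 14.40 hp.
Extra = (COP − 1)·Ẇ = 109.7 hp.

110 hp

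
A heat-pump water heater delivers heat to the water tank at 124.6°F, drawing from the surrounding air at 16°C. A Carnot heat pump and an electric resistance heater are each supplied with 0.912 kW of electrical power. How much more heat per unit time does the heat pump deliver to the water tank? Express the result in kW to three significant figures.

In absolute terms T_C = 289.15 K and T_H = 324.59 K, so ΔT = 35.44 K.
COP_Carnot = T_H/ΔT = 324.59/35.44 = 9.158.
The heat pump delivers Q̇_H = COP × Ẇ = 8.352 kW; the resistance heater delivers Ẇ = 0.9120 kW.
Extra = (COP − 1)·Ẇ = 7.440 kW.

7.44 kW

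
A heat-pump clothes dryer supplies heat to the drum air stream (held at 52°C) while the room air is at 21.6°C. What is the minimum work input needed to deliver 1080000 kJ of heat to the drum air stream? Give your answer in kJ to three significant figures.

101000 kJ

In absolute terms T_C = 294.75 K and T_H = 325.15 K, so ΔT = 30.40 K.
The reversible limit is COP_HP = T_H/ΔT = 10.70, so W_min = Q_H/COP = Q_H·ΔT/T_H.
W_min = 1080000 × 30.40/325.15 = 101000 kJ.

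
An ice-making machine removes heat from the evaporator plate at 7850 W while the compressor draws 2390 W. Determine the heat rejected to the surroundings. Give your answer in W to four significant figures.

For a cyclic device the first law requires Q̇_H = Q̇_C + Ẇ.
Q̇_H = Q̇_C + Ẇ = 10240 W.

10240 W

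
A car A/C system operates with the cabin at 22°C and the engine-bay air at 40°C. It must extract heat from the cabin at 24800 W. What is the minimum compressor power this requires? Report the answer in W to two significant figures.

In absolute terms T_C = 295.15 K and T_H = 313.15 K, so ΔT = 18.00 K.
COP_Carnot = T_C/ΔT = 295.15/18.00 = 16.40.
Ẇ_min = Q̇/COP_Carnot = 24800/16.40 = 1512 W.

1500 W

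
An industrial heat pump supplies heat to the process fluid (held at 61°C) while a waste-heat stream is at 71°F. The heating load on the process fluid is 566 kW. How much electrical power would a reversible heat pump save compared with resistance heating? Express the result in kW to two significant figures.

In absolute terms T_C = 294.82 K and T_H = 334.15 K, so ΔT = 39.33 K.
COP_Carnot = T_H/ΔT = 334.15/39.33 = 8.495.
Resistance heating needs Ẇ_res = Q̇_H = 566.0 kW; the reversible heat pump needs only Ẇ_hp = Q̇_H/COP = 66.62 kW.
Saving = 566.0 − 66.62 = 499.4 kW.

500 kW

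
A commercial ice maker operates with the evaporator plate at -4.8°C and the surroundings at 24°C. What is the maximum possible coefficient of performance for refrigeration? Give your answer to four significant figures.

In absolute terms T_C = 268.35 K and T_H = 297.15 K, so ΔT = 28.80 K.
For a reversible cycle, COP_Carnot = T_C/ΔT = 268.35/28.80 = 9.318.

9.318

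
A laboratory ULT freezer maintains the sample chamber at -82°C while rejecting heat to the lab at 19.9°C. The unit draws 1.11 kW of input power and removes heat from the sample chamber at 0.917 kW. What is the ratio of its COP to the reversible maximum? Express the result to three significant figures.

0.440

COP_actual = Q̇_C/Ẇ = 0.9170/1.110 = 0.8261.
In absolute terms T_C = 191.15 K and T_H = 293.05 K, so ΔT = 101.9 K.
COP_Carnot = T_C/ΔT = 191.15/101.9 = 1.876.
η_II = COP_actual/COP_Carnot = 0.8261/1.876 = 0.4404.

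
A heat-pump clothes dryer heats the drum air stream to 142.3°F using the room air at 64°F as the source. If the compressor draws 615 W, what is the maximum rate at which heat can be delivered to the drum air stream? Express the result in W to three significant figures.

4730 W

In absolute terms T_C = 290.93 K and T_H = 334.43 K, so ΔT = 43.50 K.
COP_Carnot = T_H/ΔT = 334.43/43.50 = 7.688.
Q̇_max = COP_Carnot × Ẇ = 7.688 × 615.0 W = 4728 W.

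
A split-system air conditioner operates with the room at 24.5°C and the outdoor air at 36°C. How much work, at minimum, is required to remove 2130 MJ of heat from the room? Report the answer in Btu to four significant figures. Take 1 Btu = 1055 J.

78000 Btu

In absolute terms T_C = 297.65 K and T_H = 309.15 K, so ΔT = 11.50 K.
The reversible limit is COP_R = T_C/ΔT = 25.88, so W_min = Q_C/COP = Q_C·ΔT/T_C.
W_min = 2130 × 11.50/297.65 = 82.29 MJ = 78000 Btu.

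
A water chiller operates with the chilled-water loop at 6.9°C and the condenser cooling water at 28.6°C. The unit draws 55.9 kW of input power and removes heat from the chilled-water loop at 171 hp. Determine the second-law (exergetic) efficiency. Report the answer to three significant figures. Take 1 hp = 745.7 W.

Converting, Q̇_C = 171.0 hp = 127.5 kW, so COP_actual = Q̇_C/Ẇ = 127.5/55.90 = 2.281.
In absolute terms T_C = 280.05 K and T_H = 301.75 K, so ΔT = 21.70 K.
COP_Carnot = T_C/ΔT = 280.05/21.70 = 12.91.
η_II = COP_actual/COP_Carnot = 2.281/12.91 = 0.1768.

0.177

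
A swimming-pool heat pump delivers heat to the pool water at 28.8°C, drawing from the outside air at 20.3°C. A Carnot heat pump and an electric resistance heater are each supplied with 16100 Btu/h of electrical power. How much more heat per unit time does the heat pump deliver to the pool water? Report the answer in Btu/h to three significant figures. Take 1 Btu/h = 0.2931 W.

In absolute terms T_C = 293.45 K and T_H = 301.95 K, so ΔT = 8.500 K.
COP_Carnot = T_H/ΔT = 301.95/8.500 = 35.52.
The heat pump delivers Q̇_H = COP × Ẇ = 571900 Btu/h; the resistance heater delivers Ẇ = 16100 Btu/h.
Extra = (COP − 1)·Ẇ = 555800 Btu/h.

556000 Btu/h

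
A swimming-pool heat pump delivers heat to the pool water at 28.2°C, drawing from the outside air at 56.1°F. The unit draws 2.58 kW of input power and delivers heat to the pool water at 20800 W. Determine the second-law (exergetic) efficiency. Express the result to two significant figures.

0.40

Converting, Q̇_H = 20800 W = 20.80 kW, so COP_actual = Q̇_H/Ẇ = 20.80/2.580 = 8.062.
In absolute terms T_C = 286.54 K and T_H = 301.35 K, so ΔT = 14.81 K.
COP_Carnot = T_H/ΔT = 301.35/14.81 = 20.35.
η_II = COP_actual/COP_Carnot = 8.062/20.35 = 0.3962.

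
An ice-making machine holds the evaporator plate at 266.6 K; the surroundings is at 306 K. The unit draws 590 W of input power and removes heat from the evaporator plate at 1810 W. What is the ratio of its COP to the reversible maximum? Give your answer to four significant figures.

0.4534

COP_actual = Q̇_C/Ẇ = 1810/590.0 = 3.068.
The reservoir spacing is ΔT = 306 − 266.6 = 39.40 K.
COP_Carnot = T_C/ΔT = 266.60/39.40 = 6.766.
η_II = COP_actual/COP_Carnot = 3.068/6.766 = 0.4534.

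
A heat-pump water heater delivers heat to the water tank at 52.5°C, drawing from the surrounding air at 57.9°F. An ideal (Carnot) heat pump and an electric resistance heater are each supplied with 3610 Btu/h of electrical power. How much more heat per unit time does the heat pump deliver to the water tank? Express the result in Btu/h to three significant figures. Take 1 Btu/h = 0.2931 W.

In absolute terms T_C = 287.54 K and T_H = 325.65 K, so ΔT = 38.11 K.
COP_Carnot = T_H/ΔT = 325.65/38.11 = 8.545.
The heat pump delivers Q̇_H = COP × Ẇ = 30850 Btu/h; the resistance heater delivers Ẇ = 3610 Btu/h.
Extra = (COP − 1)·Ẇ = 27240 Btu/h.

27200 Btu/h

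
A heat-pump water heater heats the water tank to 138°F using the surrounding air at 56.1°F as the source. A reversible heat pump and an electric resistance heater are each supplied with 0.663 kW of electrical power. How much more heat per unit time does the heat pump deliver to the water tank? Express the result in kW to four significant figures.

In absolute terms T_C = 286.54 K and T_H = 332.04 K, so ΔT = 45.50 K.
COP_Carnot = T_H/ΔT = 332.04/45.50 = 7.298.
The heat pump delivers Q̇_H = COP × Ẇ = 4.838 kW; the resistance heater delivers Ẇ = 0.6630 kW.
Extra = (COP − 1)·Ẇ = 4.175 kW.

4.175 kW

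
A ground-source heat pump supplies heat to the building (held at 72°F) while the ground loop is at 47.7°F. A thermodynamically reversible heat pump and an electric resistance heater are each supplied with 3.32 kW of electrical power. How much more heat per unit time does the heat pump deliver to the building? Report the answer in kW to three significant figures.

69.3 kW

In absolute terms T_C = 281.87 K and T_H = 295.37 K, so ΔT = 13.50 K.
COP_Carnot = T_H/ΔT = 295.37/13.50 = 21.88.
The heat pump delivers Q̇_H = COP × Ẇ = 72.64 kW; the resistance heater delivers Ẇ = 3.320 kW.
Extra = (COP − 1)·Ẇ = 69.32 kW.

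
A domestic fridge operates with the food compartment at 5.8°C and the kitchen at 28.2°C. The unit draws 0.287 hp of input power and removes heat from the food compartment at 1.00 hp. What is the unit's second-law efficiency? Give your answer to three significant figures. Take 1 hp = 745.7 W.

0.280

COP_actual = Q̇_C/Ẇ = 1.000/0.2870 = 3.484.
In absolute terms T_C = 278.95 K and T_H = 301.35 K, so ΔT = 22.40 K.
COP_Carnot = T_C/ΔT = 278.95/22.40 = 12.45.
η_II = COP_actual/COP_Carnot = 3.484/12.45 = 0.2798.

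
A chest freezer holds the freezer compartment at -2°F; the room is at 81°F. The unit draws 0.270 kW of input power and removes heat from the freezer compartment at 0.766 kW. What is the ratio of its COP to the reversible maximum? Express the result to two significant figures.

0.51

COP_actual = Q̇_C/Ẇ = 0.7660/0.2700 = 2.837.
In absolute terms T_C = 254.26 K and T_H = 300.37 K, so ΔT = 46.11 K.
COP_Carnot = T_C/ΔT = 254.26/46.11 = 5.514.
η_II = COP_actual/COP_Carnot = 2.837/5.514 = 0.5145.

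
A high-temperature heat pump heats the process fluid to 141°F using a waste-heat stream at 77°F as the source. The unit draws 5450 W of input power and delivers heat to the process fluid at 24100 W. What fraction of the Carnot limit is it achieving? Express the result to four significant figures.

0.4712

COP_actual = Q̇_H/Ẇ = 24100/5450 = 4.422.
In absolute terms T_C = 298.15 K and T_H = 333.71 K, so ΔT = 35.56 K.
COP_Carnot = T_H/ΔT = 333.71/35.56 = 9.385.
η_II = COP_actual/COP_Carnot = 4.422/9.385 = 0.4712.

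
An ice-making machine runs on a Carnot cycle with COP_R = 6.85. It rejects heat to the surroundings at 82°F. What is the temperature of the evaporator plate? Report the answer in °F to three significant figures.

For a Carnot refrigerator COP_R = T_C/(T_H − T_C), so T_C = COP·T_H/(1 + COP).
With T_H = 300.93 K, T_C = 6.85 × 300.93/7.850 = 262.59 K.
Converting, 262.59 K = 13.00°F.

13.0 °F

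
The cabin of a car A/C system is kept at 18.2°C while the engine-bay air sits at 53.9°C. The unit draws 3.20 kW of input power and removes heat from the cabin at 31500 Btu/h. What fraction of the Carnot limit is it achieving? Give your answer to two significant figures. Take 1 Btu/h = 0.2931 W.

0.35

Converting, Q̇_C = 31500 Btu/h = 9.233 kW, so COP_actual = Q̇_C/Ẇ = 9.233/3.200 = 2.885.
In absolute terms T_C = 291.35 K and T_H = 327.05 K, so ΔT = 35.70 K.
COP_Carnot = T_C/ΔT = 291.35/35.70 = 8.161.
η_II = COP_actual/COP_Carnot = 2.885/8.161 = 0.3535.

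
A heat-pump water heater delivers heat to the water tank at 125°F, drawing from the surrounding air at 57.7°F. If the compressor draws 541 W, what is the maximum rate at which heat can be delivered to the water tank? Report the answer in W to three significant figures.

In absolute terms T_C = 287.43 K and T_H = 324.82 K, so ΔT = 37.39 K.
COP_Carnot = T_H/ΔT = 324.82/37.39 = 8.688.
Q̇_max = COP_Carnot × Ẇ = 8.688 × 541.0 W = 4700 W.

4700 W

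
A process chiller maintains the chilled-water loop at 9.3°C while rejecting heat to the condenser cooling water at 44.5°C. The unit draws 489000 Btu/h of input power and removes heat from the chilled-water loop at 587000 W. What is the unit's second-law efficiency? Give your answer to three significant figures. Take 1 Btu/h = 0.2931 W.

Converting, Q̇_C = 587000 W = 2003000 Btu/h, so COP_actual = Q̇_C/Ẇ = 2003000/489000 = 4.096.
In absolute terms T_C = 282.45 K and T_H = 317.65 K, so ΔT = 35.20 K.
COP_Carnot = T_C/ΔT = 282.45/35.20 = 8.024.
η_II = COP_actual/COP_Carnot = 4.096/8.024 = 0.5104.

0.510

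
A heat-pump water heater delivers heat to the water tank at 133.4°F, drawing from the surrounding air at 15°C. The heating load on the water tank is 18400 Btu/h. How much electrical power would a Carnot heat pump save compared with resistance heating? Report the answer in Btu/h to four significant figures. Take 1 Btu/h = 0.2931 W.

16090 Btu/h

In absolute terms T_C = 288.15 K and T_H = 329.48 K, so ΔT = 41.33 K.
COP_Carnot = T_H/ΔT = 329.48/41.33 = 7.971.
Resistance heating needs Ẇ_res = Q̇_H = 18400 Btu/h; the reversible heat pump needs only Ẇ_hp = Q̇_H/COP = 2308 Btu/h.
Saving = 18400 − 2308 = 16090 Btu/h.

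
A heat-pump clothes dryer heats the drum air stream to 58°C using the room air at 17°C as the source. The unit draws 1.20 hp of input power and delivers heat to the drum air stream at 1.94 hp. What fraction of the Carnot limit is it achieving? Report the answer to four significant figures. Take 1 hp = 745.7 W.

COP_actual = Q̇_H/Ẇ = 1.940/1.200 = 1.617.
In absolute terms T_C = 290.15 K and T_H = 331.15 K, so ΔT = 41.00 K.
COP_Carnot = T_H/ΔT = 331.15/41.00 = 8.077.
η_II = COP_actual/COP_Carnot = 1.617/8.077 = 0.2002.

0.2002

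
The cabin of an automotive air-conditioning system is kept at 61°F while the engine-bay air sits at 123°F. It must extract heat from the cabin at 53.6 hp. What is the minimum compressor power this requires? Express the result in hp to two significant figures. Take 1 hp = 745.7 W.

In absolute terms T_C = 289.26 K and T_H = 323.71 K, so ΔT = 34.44 K.
COP_Carnot = T_C/ΔT = 289.26/34.44 = 8.398.
Ẇ_min = Q̇/COP_Carnot = 53.60/8.398 = 6.383 hp.

6.4 hp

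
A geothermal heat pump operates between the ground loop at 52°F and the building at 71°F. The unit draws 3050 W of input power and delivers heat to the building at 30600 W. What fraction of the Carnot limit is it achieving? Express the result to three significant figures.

0.359

COP_actual = Q̇_H/Ẇ = 30600/3050 = 10.03.
In absolute terms T_C = 284.26 K and T_H = 294.82 K, so ΔT = 10.56 K.
COP_Carnot = T_H/ΔT = 294.82/10.56 = 27.93.
η_II = COP_actual/COP_Carnot = 10.03/27.93 = 0.3592.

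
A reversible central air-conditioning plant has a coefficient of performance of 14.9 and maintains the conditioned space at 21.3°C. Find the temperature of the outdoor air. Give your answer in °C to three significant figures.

COP_R = T_C/(T_H − T_C) gives T_H − T_C = T_C/COP.
With T_C = 294.45 K, T_H = 294.45 × (1 + 1/14.9) = 314.21 K.
Converting, 314.21 K = 41.06°C.

41.1 °C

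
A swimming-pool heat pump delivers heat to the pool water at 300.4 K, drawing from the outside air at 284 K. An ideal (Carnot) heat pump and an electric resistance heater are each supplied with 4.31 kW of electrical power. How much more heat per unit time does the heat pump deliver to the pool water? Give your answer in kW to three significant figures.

74.6 kW

The reservoir spacing is ΔT = 300.4 − 284 = 16.40 K.
COP_Carnot = T_H/ΔT = 300.40/16.40 = 18.32.
The heat pump delivers Q̇_H = COP × Ẇ = 78.95 kW; the resistance heater delivers Ẇ = 4.310 kW.
Extra = (COP − 1)·Ẇ = 74.64 kW.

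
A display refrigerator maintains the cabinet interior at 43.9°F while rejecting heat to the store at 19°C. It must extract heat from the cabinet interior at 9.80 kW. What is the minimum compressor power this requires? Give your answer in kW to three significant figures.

In absolute terms T_C = 279.76 K and T_H = 292.15 K, so ΔT = 12.39 K.
COP_Carnot = T_C/ΔT = 279.76/12.39 = 22.58.
Ẇ_min = Q̇/COP_Carnot = 9.800/22.58 = 0.4340 kW.

0.434 kW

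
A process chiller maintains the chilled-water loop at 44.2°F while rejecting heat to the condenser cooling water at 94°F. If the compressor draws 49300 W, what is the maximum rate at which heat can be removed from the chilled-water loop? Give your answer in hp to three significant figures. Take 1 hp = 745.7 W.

669 hp

In absolute terms T_C = 279.93 K and T_H = 307.59 K, so ΔT = 27.67 K.
COP_Carnot = T_C/ΔT = 279.93/27.67 = 10.12.
Q̇_max = COP_Carnot × Ẇ = 10.12 × 49300 W = 498800 W = 668.9 hp.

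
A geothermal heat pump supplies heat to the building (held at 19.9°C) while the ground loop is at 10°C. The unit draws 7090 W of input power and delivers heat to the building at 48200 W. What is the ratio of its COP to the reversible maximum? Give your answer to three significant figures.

COP_actual = Q̇_H/Ẇ = 48200/7090 = 6.798.
In absolute terms T_C = 283.15 K and T_H = 293.05 K, so ΔT = 9.900 K.
COP_Carnot = T_H/ΔT = 293.05/9.900 = 29.60.
η_II = COP_actual/COP_Carnot = 6.798/29.60 = 0.2297.

0.230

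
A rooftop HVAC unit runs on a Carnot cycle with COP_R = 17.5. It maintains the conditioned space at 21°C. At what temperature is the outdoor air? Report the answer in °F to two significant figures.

COP_R = T_C/(T_H − T_C) gives T_H − T_C = T_C/COP.
With T_C = 294.15 K, T_H = 294.15 × (1 + 1/17.5) = 310.96 K.
Converting, 310.96 K = 100.06°F.

100 °F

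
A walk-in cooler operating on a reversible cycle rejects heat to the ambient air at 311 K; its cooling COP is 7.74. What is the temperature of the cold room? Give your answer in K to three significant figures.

For a Carnot refrigerator COP_R = T_C/(T_H − T_C), so T_C = COP·T_H/(1 + COP).
With T_H = 311.00 K, T_C = 7.74 × 311.00/8.740 = 275.42 K.

275 K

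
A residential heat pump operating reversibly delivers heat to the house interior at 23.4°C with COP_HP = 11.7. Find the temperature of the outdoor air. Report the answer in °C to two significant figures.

COP_HP = T_H/(T_H − T_C) gives T_H − T_C = T_H/COP.
With T_H = 296.55 K, T_C = 296.55 × (1 − 1/11.7) = 271.20 K.
Converting, 271.20 K = -1.95°C.

-1.9 °C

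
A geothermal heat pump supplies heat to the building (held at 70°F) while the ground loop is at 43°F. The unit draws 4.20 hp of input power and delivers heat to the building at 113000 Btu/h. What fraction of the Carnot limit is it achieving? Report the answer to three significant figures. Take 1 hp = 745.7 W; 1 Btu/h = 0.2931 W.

0.539

Converting, Q̇_H = 113000 Btu/h = 44.42 hp, so COP_actual = Q̇_H/Ẇ = 44.42/4.200 = 10.58.
In absolute terms T_C = 279.26 K and T_H = 294.26 K, so ΔT = 15.00 K.
COP_Carnot = T_H/ΔT = 294.26/15.00 = 19.62.
η_II = COP_actual/COP_Carnot = 10.58/19.62 = 0.5391.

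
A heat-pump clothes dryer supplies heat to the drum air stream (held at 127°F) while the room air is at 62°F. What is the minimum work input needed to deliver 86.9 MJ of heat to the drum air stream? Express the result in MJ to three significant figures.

9.63 MJ

In absolute terms T_C = 289.82 K and T_H = 325.93 K, so ΔT = 36.11 K.
The reversible limit is COP_HP = T_H/ΔT = 9.026, so W_min = Q_H/COP = Q_H·ΔT/T_H.
W_min = 86.90 × 36.11/325.93 = 9.628 MJ.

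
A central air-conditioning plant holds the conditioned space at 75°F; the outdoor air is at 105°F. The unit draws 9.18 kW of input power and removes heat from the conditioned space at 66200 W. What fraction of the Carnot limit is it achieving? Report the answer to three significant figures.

0.405

Converting, Q̇_C = 66200 W = 66.20 kW, so COP_actual = Q̇_C/Ẇ = 66.20/9.180 = 7.211.
In absolute terms T_C = 297.04 K and T_H = 313.71 K, so ΔT = 16.67 K.
COP_Carnot = T_C/ΔT = 297.04/16.67 = 17.82.
η_II = COP_actual/COP_Carnot = 7.211/17.82 = 0.4046.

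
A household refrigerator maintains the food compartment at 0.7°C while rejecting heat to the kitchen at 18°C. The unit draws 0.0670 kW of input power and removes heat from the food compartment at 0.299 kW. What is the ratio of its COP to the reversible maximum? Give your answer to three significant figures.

0.282

COP_actual = Q̇_C/Ẇ = 0.2990/0.06700 = 4.463.
In absolute terms T_C = 273.85 K and T_H = 291.15 K, so ΔT = 17.30 K.
COP_Carnot = T_C/ΔT = 273.85/17.30 = 15.83.
η_II = COP_actual/COP_Carnot = 4.463/15.83 = 0.2819.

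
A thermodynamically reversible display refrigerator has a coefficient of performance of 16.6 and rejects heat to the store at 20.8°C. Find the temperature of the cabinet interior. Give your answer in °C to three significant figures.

For a Carnot refrigerator COP_R = T_C/(T_H − T_C), so T_C = COP·T_H/(1 + COP).
With T_H = 293.95 K, T_C = 16.6 × 293.95/17.60 = 277.25 K.
Converting, 277.25 K = 4.10°C.

4.10 °C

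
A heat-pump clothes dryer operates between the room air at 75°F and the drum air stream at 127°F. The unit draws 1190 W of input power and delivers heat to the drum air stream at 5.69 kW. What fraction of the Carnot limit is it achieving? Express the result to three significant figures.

Converting, Q̇_H = 5.690 kW = 5690 W, so COP_actual = Q̇_H/Ẇ = 5690/1190 = 4.782.
In absolute terms T_C = 297.04 K and T_H = 325.93 K, so ΔT = 28.89 K.
COP_Carnot = T_H/ΔT = 325.93/28.89 = 11.28.
η_II = COP_actual/COP_Carnot = 4.782/11.28 = 0.4238.

0.424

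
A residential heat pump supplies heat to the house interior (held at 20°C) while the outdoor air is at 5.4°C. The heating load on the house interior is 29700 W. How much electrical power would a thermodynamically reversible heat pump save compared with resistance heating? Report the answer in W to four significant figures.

In absolute terms T_C = 278.55 K and T_H = 293.15 K, so ΔT = 14.60 K.
COP_Carnot = T_H/ΔT = 293.15/14.60 = 20.08.
Resistance heating needs Ẇ_res = Q̇_H = 29700 W; the reversible heat pump needs only Ẇ_hp = Q̇_H/COP = 1479 W.
Saving = 29700 − 1479 = 28220 W.

28220 W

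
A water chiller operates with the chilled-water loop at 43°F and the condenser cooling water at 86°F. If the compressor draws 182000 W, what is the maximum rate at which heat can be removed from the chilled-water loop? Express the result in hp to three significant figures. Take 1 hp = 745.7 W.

In absolute terms T_C = 279.26 K and T_H = 303.15 K, so ΔT = 23.89 K.
COP_Carnot = T_C/ΔT = 279.26/23.89 = 11.69.
Q̇_max = COP_Carnot × Ẇ = 11.69 × 182000 W = 2128000 W = 2853 hp.

2850 hp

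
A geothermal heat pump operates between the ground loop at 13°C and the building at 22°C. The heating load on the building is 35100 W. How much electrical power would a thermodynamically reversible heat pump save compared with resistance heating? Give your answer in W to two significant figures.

34000 W

In absolute terms T_C = 286.15 K and T_H = 295.15 K, so ΔT = 9.000 K.
COP_Carnot = T_H/ΔT = 295.15/9.000 = 32.79.
Resistance heating needs Ẇ_res = Q̇_H = 35100 W; the reversible heat pump needs only Ẇ_hp = Q̇_H/COP = 1070 W.
Saving = 35100 − 1070 = 34030 W.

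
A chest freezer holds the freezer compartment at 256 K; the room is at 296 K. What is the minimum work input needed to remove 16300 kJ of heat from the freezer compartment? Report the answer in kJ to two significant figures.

2500 kJ

The reservoir spacing is ΔT = 296 − 256 = 40.00 K.
The reversible limit is COP_R = T_C/ΔT = 6.400, so W_min = Q_C/COP = Q_C·ΔT/T_C.
W_min = 16300 × 40.00/256.00 = 2547 kJ.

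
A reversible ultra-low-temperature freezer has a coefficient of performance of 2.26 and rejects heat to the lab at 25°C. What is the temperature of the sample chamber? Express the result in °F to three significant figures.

-87.6 °F

For a Carnot refrigerator COP_R = T_C/(T_H − T_C), so T_C = COP·T_H/(1 + COP).
With T_H = 298.15 K, T_C = 2.26 × 298.15/3.260 = 206.69 K.
Converting, 206.69 K = -87.62°F.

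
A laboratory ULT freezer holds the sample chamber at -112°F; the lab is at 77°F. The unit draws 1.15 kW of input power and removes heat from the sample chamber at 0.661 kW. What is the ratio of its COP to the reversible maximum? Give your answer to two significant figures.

0.31

COP_actual = Q̇_C/Ẇ = 0.6610/1.150 = 0.5748.
In absolute terms T_C = 193.15 K and T_H = 298.15 K, so ΔT = 105.0 K.
COP_Carnot = T_C/ΔT = 193.15/105.0 = 1.840.
η_II = COP_actual/COP_Carnot = 0.5748/1.840 = 0.3125.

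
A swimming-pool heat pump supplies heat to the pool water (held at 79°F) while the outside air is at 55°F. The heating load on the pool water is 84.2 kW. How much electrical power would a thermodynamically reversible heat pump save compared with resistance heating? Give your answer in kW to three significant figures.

80.4 kW

In absolute terms T_C = 285.93 K and T_H = 299.26 K, so ΔT = 13.33 K.
COP_Carnot = T_H/ΔT = 299.26/13.33 = 22.44.
Resistance heating needs Ẇ_res = Q̇_H = 84.20 kW; the reversible heat pump needs only Ẇ_hp = Q̇_H/COP = 3.751 kW.
Saving = 84.20 − 3.751 = 80.45 kW.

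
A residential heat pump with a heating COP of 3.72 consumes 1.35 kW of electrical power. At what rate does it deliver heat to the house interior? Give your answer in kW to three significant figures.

Q̇_H = COP_HP × Ẇ = 3.72 × 1.350 = 5.022 kW.

5.02 kW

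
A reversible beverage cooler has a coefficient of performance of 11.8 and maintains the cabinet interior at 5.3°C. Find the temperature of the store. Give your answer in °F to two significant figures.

84 °F

COP_R = T_C/(T_H − T_C) gives T_H − T_C = T_C/COP.
With T_C = 278.45 K, T_H = 278.45 × (1 + 1/11.8) = 302.05 K.
Converting, 302.05 K = 84.02°F.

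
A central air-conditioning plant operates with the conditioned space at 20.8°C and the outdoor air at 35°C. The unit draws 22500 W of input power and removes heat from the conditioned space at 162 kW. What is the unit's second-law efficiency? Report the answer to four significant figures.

Converting, Q̇_C = 162.0 kW = 162000 W, so COP_actual = Q̇_C/Ẇ = 162000/22500 = 7.200.
In absolute terms T_C = 293.95 K and T_H = 308.15 K, so ΔT = 14.20 K.
COP_Carnot = T_C/ΔT = 293.95/14.20 = 20.70.
η_II = COP_actual/COP_Carnot = 7.200/20.70 = 0.3478.

0.3478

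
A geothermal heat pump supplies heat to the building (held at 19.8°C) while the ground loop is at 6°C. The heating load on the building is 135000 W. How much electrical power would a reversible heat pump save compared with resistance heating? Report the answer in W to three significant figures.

129000 W

In absolute terms T_C = 279.15 K and T_H = 292.95 K, so ΔT = 13.80 K.
COP_Carnot = T_H/ΔT = 292.95/13.80 = 21.23.
Resistance heating needs Ẇ_res = Q̇_H = 135000 W; the reversible heat pump needs only Ẇ_hp = Q̇_H/COP = 6359 W.
Saving = 135000 − 6359 = 128600 W.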